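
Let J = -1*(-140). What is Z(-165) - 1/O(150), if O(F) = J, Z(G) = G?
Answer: -23101/140 ≈ -165.01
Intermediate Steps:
J = 140
O(F) = 140
Z(-165) - 1/O(150) = -165 - 1/140 = -23101/140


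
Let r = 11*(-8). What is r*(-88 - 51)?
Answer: 12232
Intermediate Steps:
r = -88
r*(-88 - 51) = -88*(-88 - 51) = -88*(-139) = 12232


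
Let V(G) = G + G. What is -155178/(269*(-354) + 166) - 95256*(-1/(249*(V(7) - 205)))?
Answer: -279154143/753493090 ≈ -0.37048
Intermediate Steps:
V(G) = 2*G
-155178/(269*(-354) + 166) - 95256*(-1/(249*(V(7) - 205))) = -155178/(269*(-354) + 166) - 95256*(-1/(249*(2*7 - 205))) = -155178/(-95226 + 166) - 95256*(-1/(249*(14 - 205))) = -155178/(-95060) - 95256/((-249*(-191))) = -155178*(-1/95060) - 95256/47559 = 77589/47530 - 95256*1/47559 = 77589/47530 - 31752/15853 = -279154143/753493090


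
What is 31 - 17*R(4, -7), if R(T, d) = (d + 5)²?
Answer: -37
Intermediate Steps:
R(T, d) = (5 + d)²
31 - 17*R(4, -7) = 31 - 17*(5 - 7)² = 31 - 17*(-2)² = 31 - 17*4 = 31 - 68 = -37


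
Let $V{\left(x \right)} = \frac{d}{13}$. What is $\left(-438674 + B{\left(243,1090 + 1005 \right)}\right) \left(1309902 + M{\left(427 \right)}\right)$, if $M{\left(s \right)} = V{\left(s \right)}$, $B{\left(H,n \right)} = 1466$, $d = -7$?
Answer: $- \frac{7445092176552}{13} \approx -5.727 \cdot 10^{11}$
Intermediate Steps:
$V{\left(x \right)} = - \frac{7}{13}$
$M{\left(s \right)} = - \frac{7}{13}$
$\left(-438674 + B{\left(243,1090 + 1005 \right)}\right) \left(1309902 + M{\left(427 \right)}\right) = \left(-438674 + 1466\right) \left(1309902 - \frac{7}{13}\right) = \left(-437208\right) \frac{17028719}{13} = - \frac{7445092176552}{13}$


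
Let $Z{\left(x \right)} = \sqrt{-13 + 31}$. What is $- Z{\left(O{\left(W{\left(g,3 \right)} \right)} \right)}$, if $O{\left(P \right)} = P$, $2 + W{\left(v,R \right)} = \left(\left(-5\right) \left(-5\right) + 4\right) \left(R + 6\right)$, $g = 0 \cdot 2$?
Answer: $- 3 \sqrt{2} \approx -4.2426$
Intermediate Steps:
$g = 0$
$W{\left(v,R \right)} = 172 + 29 R$ ($W{\left(v,R \right)} = -2 + \left(\left(-5\right) \left(-5\right) + 4\right) \left(R + 6\right) = -2 + \left(25 + 4\right) \left(6 + R\right) = -2 + 29 \left(6 + R\right) = -2 + \left(174 + 29 R\right) = 172 + 29 R$)
$Z{\left(x \right)} = 3 \sqrt{2}$ ($Z{\left(x \right)} = \sqrt{18} = 3 \sqrt{2}$)
$- Z{\left(O{\left(W{\left(g,3 \right)} \right)} \right)} = - 3 \sqrt{2}$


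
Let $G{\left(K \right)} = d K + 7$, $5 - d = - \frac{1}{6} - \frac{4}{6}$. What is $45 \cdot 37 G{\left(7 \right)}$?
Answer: $\frac{159285}{2} \approx 79643.0$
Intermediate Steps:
$d = \frac{35}{6}$ ($d = 5 - \left(- \frac{1}{6} - \frac{4}{6}\right) = 5 - \left(\left(-1\right) \frac{1}{6} - \frac{2}{3}\right) = 5 - \left(- \frac{1}{6} - \frac{2}{3}\right) = 5 - - \frac{5}{6} = 5 + \frac{5}{6} = \frac{35}{6} \approx 5.8333$)
$G{\left(K \right)} = 7 + \frac{35 K}{6}$ ($G{\left(K \right)} = \frac{35 K}{6} + 7 = 7 + \frac{35 K}{6}$)
$45 \cdot 37 G{\left(7 \right)} = 45 \cdot 37 \left(7 + \frac{35}{6} \cdot 7\right) = 1665 \left(7 + \frac{245}{6}\right) = 1665 \cdot \frac{287}{6} = \frac{159285}{2}$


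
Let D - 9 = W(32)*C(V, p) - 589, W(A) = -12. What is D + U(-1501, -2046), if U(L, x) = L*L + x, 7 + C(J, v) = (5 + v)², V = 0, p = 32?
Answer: 2234031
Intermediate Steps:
C(J, v) = -7 + (5 + v)²
U(L, x) = x + L² (U(L, x) = L² + x = x + L²)
D = -16924 (D = 9 + (-12*(-7 + (5 + 32)²) - 589) = 9 + (-12*(-7 + 37²) - 589) = 9 + (-12*(-7 + 1369) - 589) = 9 + (-12*1362 - 589) = 9 + (-16344 - 589) = 9 - 16933 = -16924)
D + U(-1501, -2046) = -16924 + (-2046 + (-1501)²) = -16924 + (-2046 + 2253001) = -16924 + 2250955 = 2234031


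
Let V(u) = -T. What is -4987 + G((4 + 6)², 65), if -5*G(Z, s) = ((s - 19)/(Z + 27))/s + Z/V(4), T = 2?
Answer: -205425721/41275 ≈ -4977.0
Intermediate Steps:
V(u) = -2 (V(u) = -1*2 = -2)
G(Z, s) = Z/10 - (-19 + s)/(5*s*(27 + Z)) (G(Z, s) = -(((s - 19)/(Z + 27))/s + Z/(-2))/5 = -(((-19 + s)/(27 + Z))/s + Z*(-½))/5 = -(((-19 + s)/(27 + Z))/s - Z/2)/5 = -((-19 + s)/(s*(27 + Z)) - Z/2)/5 = -(-Z/2 + (-19 + s)/(s*(27 + Z)))/5 = Z/10 - (-19 + s)/(5*s*(27 + Z)))
-4987 + G((4 + 6)², 65) = -4987 + (⅒)*(38 - 2*65 + 65*((4 + 6)²)² + 27*(4 + 6)²*65)/(65*(27 + (4 + 6)²)) = -4987 + (⅒)*(1/65)*(38 - 130 + 65*(10²)² + 27*10²*65)/(27 + 10²) = -4987 + (⅒)*(1/65)*(38 - 130 + 65*100² + 27*100*65)/(27 + 100) = -4987 + (⅒)*(1/65)*(38 - 130 + 65*10000 + 175500)/127 = -4987 + (⅒)*(1/65)*(1/127)*(38 - 130 + 650000 + 175500) = -4987 + (⅒)*(1/65)*(1/127)*825408 = -4987 + 412704/41275 = -205425721/41275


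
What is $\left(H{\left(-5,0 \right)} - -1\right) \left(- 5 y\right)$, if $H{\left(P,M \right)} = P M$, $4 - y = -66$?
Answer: $-350$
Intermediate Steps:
$y = 70$ ($y = 4 - -66 = 4 + 66 = 70$)
$H{\left(P,M \right)} = M P$
$\left(H{\left(-5,0 \right)} - -1\right) \left(- 5 y\right) = \left(0 \left(-5\right) - -1\right) \left(\left(-5\right) 70\right) = \left(0 + 1\right) \left(-350\right) = 1 \left(-350\right) = -350$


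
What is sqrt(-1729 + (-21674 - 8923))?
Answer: I*sqrt(32326) ≈ 179.79*I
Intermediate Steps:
sqrt(-1729 + (-21674 - 8923)) = sqrt(-1729 - 30597) = sqrt(-32326) = I*sqrt(32326)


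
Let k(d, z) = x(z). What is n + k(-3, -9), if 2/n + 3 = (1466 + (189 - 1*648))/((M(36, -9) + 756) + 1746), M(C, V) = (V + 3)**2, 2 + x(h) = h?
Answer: -77753/6607 ≈ -11.768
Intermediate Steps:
x(h) = -2 + h
k(d, z) = -2 + z
M(C, V) = (3 + V)**2
n = -5076/6607 (n = 2/(-3 + (1466 + (189 - 1*648))/(((3 - 9)**2 + 756) + 1746)) = 2/(-3 + (1466 + (189 - 648))/(((-6)**2 + 756) + 1746)) = 2/(-3 + (1466 - 459)/((36 + 756) + 1746)) = 2/(-3 + 1007/(792 + 1746)) = 2/(-3 + 1007/2538) = 2/(-6607/2538) = 2*(-2538/6607) = -5076/6607 ≈ -0.76828)
n + k(-3, -9) = -5076/6607 + (-2 - 9) = -5076/6607 - 11 = -77753/6607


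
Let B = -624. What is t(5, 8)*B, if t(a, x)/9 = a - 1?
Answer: -22464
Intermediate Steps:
t(a, x) = -9 + 9*a (t(a, x) = 9*(a - 1) = 9*(-1 + a) = -9 + 9*a)
t(5, 8)*B = (-9 + 9*5)*(-624) = (-9 + 45)*(-624) = 36*(-624) = -22464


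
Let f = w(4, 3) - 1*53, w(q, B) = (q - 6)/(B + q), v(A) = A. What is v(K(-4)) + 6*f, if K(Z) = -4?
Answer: -2266/7 ≈ -323.71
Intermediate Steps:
w(q, B) = (-6 + q)/(B + q)
f = -373/7 (f = (-6 + 4)/(3 + 4) - 1*53 = -2/7 - 53 = -373/7 ≈ -53.286)
v(K(-4)) + 6*f = -4 + 6*(-373/7) = -4 - 2238/7 = -2266/7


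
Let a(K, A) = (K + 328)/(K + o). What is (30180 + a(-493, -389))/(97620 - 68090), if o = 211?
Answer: 567395/555164 ≈ 1.0220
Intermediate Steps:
a(K, A) = (328 + K)/(211 + K) (a(K, A) = (K + 328)/(K + 211) = (328 + K)/(211 + K))
(30180 + a(-493, -389))/(97620 - 68090) = (30180 + (328 - 493)/(211 - 493))/(97620 - 68090) = (30180 - 165/(-282))/29530 = (30180 - 1/282*(-165))*(1/29530) = (30180 + 55/94)*(1/29530) = (2836975/94)*(1/29530) = 567395/555164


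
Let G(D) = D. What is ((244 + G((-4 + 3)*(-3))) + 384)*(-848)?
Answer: -535088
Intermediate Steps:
((244 + G((-4 + 3)*(-3))) + 384)*(-848) = ((244 + (-4 + 3)*(-3)) + 384)*(-848) = ((244 - 1*(-3)) + 384)*(-848) = ((244 + 3) + 384)*(-848) = (247 + 384)*(-848) = 631*(-848) = -535088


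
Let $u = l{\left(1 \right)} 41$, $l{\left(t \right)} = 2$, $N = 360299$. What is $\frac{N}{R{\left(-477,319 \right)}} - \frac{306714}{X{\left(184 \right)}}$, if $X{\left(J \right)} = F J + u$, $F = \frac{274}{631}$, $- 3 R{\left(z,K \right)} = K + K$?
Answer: $- \frac{116949292209}{32588402} \approx -3588.7$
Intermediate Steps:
$R{\left(z,K \right)} = - \frac{2 K}{3}$ ($R{\left(z,K \right)} = - \frac{K + K}{3} = - \frac{2 K}{3}$)
$F = \frac{274}{631}$ ($F = 274 \cdot \frac{1}{631} = \frac{274}{631} \approx 0.43423$)
$u = 82$ ($u = 2 \cdot 41 = 82$)
$X{\left(J \right)} = 82 + \frac{274 J}{631}$ ($X{\left(J \right)} = \frac{274 J}{631} + 82 = 82 + \frac{274 J}{631}$)
$\frac{N}{R{\left(-477,319 \right)}} - \frac{306714}{X{\left(184 \right)}} = \frac{360299}{\left(- \frac{2}{3}\right) 319} - \frac{306714}{82 + \frac{274}{631} \cdot 184} = \frac{360299}{- \frac{638}{3}} - \frac{306714}{82 + \frac{50416}{631}} = 360299 \left(- \frac{3}{638}\right) - \frac{306714}{\frac{102158}{631}} = - \frac{1080897}{638} - \frac{96768267}{51079} = - \frac{116949292209}{32588402}$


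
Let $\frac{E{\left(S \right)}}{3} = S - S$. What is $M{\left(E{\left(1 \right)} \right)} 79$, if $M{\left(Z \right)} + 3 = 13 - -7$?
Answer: $1343$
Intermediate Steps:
$E{\left(S \right)} = 0$ ($E{\left(S \right)} = 3 \left(S - S\right) = 3 \cdot 0 = 0$)
$M{\left(Z \right)} = 17$ ($M{\left(Z \right)} = -3 + \left(13 - -7\right) = -3 + \left(13 + 7\right) = -3 + 20 = 17$)
$M{\left(E{\left(1 \right)} \right)} 79 = 17 \cdot 79 = 1343$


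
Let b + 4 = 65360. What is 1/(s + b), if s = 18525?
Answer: 1/83881 ≈ 1.1922e-5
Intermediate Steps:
b = 65356 (b = -4 + 65360 = 65356)
1/(s + b) = 1/(18525 + 65356) = 1/83881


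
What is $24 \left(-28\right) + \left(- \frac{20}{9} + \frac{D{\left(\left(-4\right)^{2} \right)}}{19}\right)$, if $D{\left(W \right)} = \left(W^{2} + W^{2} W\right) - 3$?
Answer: $- \frac{76151}{171} \approx -445.33$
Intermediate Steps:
$D{\left(W \right)} = -3 + W^{2} + W^{3}$ ($D{\left(W \right)} = \left(W^{2} + W^{3}\right) - 3 = -3 + W^{2} + W^{3}$)
$24 \left(-28\right) + \left(- \frac{20}{9} + \frac{D{\left(\left(-4\right)^{2} \right)}}{19}\right) = 24 \left(-28\right) - \left(\frac{20}{9} - \frac{-3 + \left(\left(-4\right)^{2}\right)^{2} + \left(\left(-4\right)^{2}\right)^{3}}{19}\right) = -672 - \left(\frac{20}{9} - \left(-3 + 16^{2} + 16^{3}\right) \frac{1}{19}\right) = -672 - \left(\frac{20}{9} - \left(-3 + 256 + 4096\right) \frac{1}{19}\right) = -672 + \left(- \frac{20}{9} + 4349 \cdot \frac{1}{19}\right) = -672 + \left(- \frac{20}{9} + \frac{4349}{19}\right) = -672 + \frac{38761}{171} = - \frac{76151}{171}$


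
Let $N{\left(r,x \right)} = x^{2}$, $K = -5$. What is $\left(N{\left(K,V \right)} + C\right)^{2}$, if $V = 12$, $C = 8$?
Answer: $23104$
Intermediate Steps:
$\left(N{\left(K,V \right)} + C\right)^{2} = \left(12^{2} + 8\right)^{2} = \left(144 + 8\right)^{2} = 152^{2} = 23104$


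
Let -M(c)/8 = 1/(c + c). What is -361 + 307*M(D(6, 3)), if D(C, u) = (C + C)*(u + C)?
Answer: -10054/27 ≈ -372.37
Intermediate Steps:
D(C, u) = 2*C*(C + u) (D(C, u) = (2*C)*(C + u) = 2*C*(C + u))
M(c) = -4/c (M(c) = -8/(c + c) = -8*1/(2*c) = -4/c)
-361 + 307*M(D(6, 3)) = -361 + 307*(-4*1/(12*(6 + 3))) = -361 + 307*(-4/(2*6*9)) = -361 + 307*(-4/108) = -361 + 307*(-4*1/108) = -361 + 307*(-1/27) = -361 - 307/27 = -10054/27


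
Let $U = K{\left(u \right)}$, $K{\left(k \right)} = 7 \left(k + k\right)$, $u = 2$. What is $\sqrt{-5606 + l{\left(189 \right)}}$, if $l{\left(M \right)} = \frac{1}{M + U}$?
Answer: $\frac{i \sqrt{263980717}}{217} \approx 74.873 i$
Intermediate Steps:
$K{\left(k \right)} = 14 k$ ($K{\left(k \right)} = 7 \cdot 2 k = 14 k$)
$U = 28$ ($U = 14 \cdot 2 = 28$)
$l{\left(M \right)} = \frac{1}{28 + M}$ ($l{\left(M \right)} = \frac{1}{M + 28} = \frac{1}{28 + M}$)
$\sqrt{-5606 + l{\left(189 \right)}} = \sqrt{-5606 + \frac{1}{28 + 189}} = \sqrt{-5606 + \frac{1}{217}} = \sqrt{- \frac{1216501}{217}} = \frac{i \sqrt{263980717}}{217}$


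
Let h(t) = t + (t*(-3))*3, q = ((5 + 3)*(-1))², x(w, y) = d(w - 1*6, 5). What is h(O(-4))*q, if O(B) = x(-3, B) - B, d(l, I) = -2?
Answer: -1024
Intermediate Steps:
x(w, y) = -2
q = 64 (q = (8*(-1))² = (-8)² = 64)
O(B) = -2 - B
h(t) = -8*t (h(t) = t - 3*t*3 = t - 9*t = -8*t)
h(O(-4))*q = -8*(-2 - 1*(-4))*64 = -8*(-2 + 4)*64 = -8*2*64 = -16*64 = -1024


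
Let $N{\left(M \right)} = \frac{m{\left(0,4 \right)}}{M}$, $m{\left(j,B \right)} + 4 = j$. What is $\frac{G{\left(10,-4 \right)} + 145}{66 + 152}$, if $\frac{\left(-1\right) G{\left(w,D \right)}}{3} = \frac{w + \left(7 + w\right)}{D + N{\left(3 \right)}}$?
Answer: $\frac{2563}{3488} \approx 0.73481$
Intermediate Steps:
$m{\left(j,B \right)} = -4 + j$
$N{\left(M \right)} = - \frac{4}{M}$ ($N{\left(M \right)} = \frac{-4 + 0}{M} = - \frac{4}{M}$)
$G{\left(w,D \right)} = - \frac{3 \left(7 + 2 w\right)}{- \frac{4}{3} + D}$ ($G{\left(w,D \right)} = - 3 \frac{w + \left(7 + w\right)}{D - \frac{4}{3}} = - 3 \frac{7 + 2 w}{D - \frac{4}{3}} = - 3 \frac{7 + 2 w}{- \frac{4}{3} + D} = - \frac{3 \left(7 + 2 w\right)}{- \frac{4}{3} + D}$)
$\frac{G{\left(10,-4 \right)} + 145}{66 + 152} = \frac{\frac{9 \left(-7 - 20\right)}{-4 + 3 \left(-4\right)} + 145}{66 + 152} = \frac{\frac{9 \left(-7 - 20\right)}{-4 - 12} + 145}{218} = \frac{9 \frac{1}{-16} \left(-27\right) + 145}{218} = \frac{9 \left(- \frac{1}{16}\right) \left(-27\right) + 145}{218} = \frac{\frac{243}{16} + 145}{218} = \frac{1}{218} \cdot \frac{2563}{16} = \frac{2563}{3488}$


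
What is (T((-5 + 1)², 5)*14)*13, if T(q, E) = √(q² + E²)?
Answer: 182*√281 ≈ 3050.9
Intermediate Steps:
T(q, E) = √(E² + q²)
(T((-5 + 1)², 5)*14)*13 = (√(5² + ((-5 + 1)²)²)*14)*13 = (√(25 + ((-4)²)²)*14)*13 = (√(25 + 16²)*14)*13 = (√(25 + 256)*14)*13 = (√281*14)*13 = (14*√281)*13 = 182*√281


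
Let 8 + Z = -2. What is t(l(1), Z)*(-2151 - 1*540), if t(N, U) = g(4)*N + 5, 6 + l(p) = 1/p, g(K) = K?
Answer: 40365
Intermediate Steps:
l(p) = -6 + 1/p
Z = -10 (Z = -8 - 2 = -10)
t(N, U) = 5 + 4*N (t(N, U) = 4*N + 5 = 5 + 4*N)
t(l(1), Z)*(-2151 - 1*540) = (5 + 4*(-6 + 1/1))*(-2151 - 1*540) = (5 + 4*(-6 + 1))*(-2151 - 540) = (5 + 4*(-5))*(-2691) = (5 - 20)*(-2691) = -15*(-2691) = 40365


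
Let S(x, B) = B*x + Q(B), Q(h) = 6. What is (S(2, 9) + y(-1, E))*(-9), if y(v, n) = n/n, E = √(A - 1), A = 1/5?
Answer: -225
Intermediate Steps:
A = ⅕ ≈ 0.20000
E = 2*I*√5/5 (E = √(⅕ - 1) = √(-⅘) = 2*I*√5/5 ≈ 0.89443*I)
S(x, B) = 6 + B*x (S(x, B) = B*x + 6 = 6 + B*x)
y(v, n) = 1
(S(2, 9) + y(-1, E))*(-9) = ((6 + 9*2) + 1)*(-9) = ((6 + 18) + 1)*(-9) = (24 + 1)*(-9) = 25*(-9) = -225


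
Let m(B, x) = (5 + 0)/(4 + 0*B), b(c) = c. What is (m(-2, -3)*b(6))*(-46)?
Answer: -345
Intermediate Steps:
m(B, x) = 5/4 (m(B, x) = 5/(4 + 0) = 5/4)
(m(-2, -3)*b(6))*(-46) = ((5/4)*6)*(-46) = (15/2)*(-46) = -345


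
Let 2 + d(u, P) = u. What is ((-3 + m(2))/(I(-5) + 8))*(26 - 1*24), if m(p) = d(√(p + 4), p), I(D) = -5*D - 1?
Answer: -5/16 + √6/16 ≈ -0.15941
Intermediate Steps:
I(D) = -1 - 5*D
d(u, P) = -2 + u
m(p) = -2 + √(4 + p) (m(p) = -2 + √(p + 4) = -2 + √(4 + p))
((-3 + m(2))/(I(-5) + 8))*(26 - 1*24) = ((-3 + (-2 + √(4 + 2)))/((-1 - 5*(-5)) + 8))*(26 - 1*24) = ((-3 + (-2 + √6))/((-1 + 25) + 8))*(26 - 24) = ((-5 + √6)/(24 + 8))*2 = ((-5 + √6)/32)*2 = ((-5 + √6)*(1/32))*2 = (-5/32 + √6/32)*2 = -5/16 + √6/16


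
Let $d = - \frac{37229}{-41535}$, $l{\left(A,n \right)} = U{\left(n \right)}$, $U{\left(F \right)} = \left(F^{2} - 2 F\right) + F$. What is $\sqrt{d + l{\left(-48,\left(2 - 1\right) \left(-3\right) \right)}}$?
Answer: $\frac{\sqrt{2472020135}}{13845} \approx 3.5911$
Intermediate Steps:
$U{\left(F \right)} = F^{2} - F$
$l{\left(A,n \right)} = n \left(-1 + n\right)$
$d = \frac{37229}{41535}$ ($d = \left(-37229\right) \left(- \frac{1}{41535}\right) = \frac{37229}{41535} \approx 0.89633$)
$\sqrt{d + l{\left(-48,\left(2 - 1\right) \left(-3\right) \right)}} = \sqrt{\frac{37229}{41535} + \left(2 - 1\right) \left(-3\right) \left(-1 + \left(2 - 1\right) \left(-3\right)\right)} = \sqrt{\frac{37229}{41535} + 1 \left(-3\right) \left(-1 + 1 \left(-3\right)\right)} = \sqrt{\frac{37229}{41535} - 3 \left(-1 - 3\right)} = \sqrt{\frac{37229}{41535} - -12} = \sqrt{\frac{37229}{41535} + 12} = \sqrt{\frac{535649}{41535}} = \frac{\sqrt{2472020135}}{13845}$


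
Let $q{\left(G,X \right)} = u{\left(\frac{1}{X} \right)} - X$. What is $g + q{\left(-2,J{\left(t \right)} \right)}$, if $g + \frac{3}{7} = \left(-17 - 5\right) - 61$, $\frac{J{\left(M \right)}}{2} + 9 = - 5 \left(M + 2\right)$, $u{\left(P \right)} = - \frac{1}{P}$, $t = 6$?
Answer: $\frac{788}{7} \approx 112.57$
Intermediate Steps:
$J{\left(M \right)} = -38 - 10 M$ ($J{\left(M \right)} = -18 + 2 \left(- 5 \left(M + 2\right)\right) = -18 + 2 \left(- 5 \left(2 + M\right)\right) = -18 + 2 \left(-10 - 5 M\right) = -18 - \left(20 + 10 M\right) = -38 - 10 M$)
$q{\left(G,X \right)} = - 2 X$ ($q{\left(G,X \right)} = - \frac{1}{\frac{1}{X}} - X = - X - X = - 2 X$)
$g = - \frac{584}{7}$ ($g = - \frac{3}{7} - 83 = - \frac{584}{7} \approx -83.429$)
$g + q{\left(-2,J{\left(t \right)} \right)} = - \frac{584}{7} - 2 \left(-38 - 60\right) = - \frac{584}{7} - -196 = - \frac{584}{7} + 196 = \frac{788}{7}$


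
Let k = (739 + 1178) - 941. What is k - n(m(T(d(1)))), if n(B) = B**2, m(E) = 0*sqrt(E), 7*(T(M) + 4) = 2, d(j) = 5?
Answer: 976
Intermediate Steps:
T(M) = -26/7 (T(M) = -4 + (1/7)*2 = -4 + 2/7 = -26/7)
m(E) = 0
k = 976 (k = 1917 - 941 = 976)
k - n(m(T(d(1)))) = 976 - 1*0**2 = 976 - 1*0 = 976 + 0 = 976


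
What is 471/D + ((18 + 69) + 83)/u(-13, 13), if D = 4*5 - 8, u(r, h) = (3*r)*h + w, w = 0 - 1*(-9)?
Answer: 38753/996 ≈ 38.909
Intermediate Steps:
w = 9 (w = 0 + 9 = 9)
u(r, h) = 9 + 3*h*r (u(r, h) = (3*r)*h + 9 = 3*h*r + 9 = 9 + 3*h*r)
D = 12 (D = 20 - 8 = 12)
471/D + ((18 + 69) + 83)/u(-13, 13) = 471/12 + ((18 + 69) + 83)/(9 + 3*13*(-13)) = 471*(1/12) + (87 + 83)/(9 - 507) = 157/4 + 170/(-498) = 157/4 + 170*(-1/498) = 157/4 - 85/249 = 38753/996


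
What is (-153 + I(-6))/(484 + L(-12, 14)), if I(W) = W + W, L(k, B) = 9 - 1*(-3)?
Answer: -165/496 ≈ -0.33266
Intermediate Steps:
L(k, B) = 12 (L(k, B) = 9 + 3 = 12)
I(W) = 2*W
(-153 + I(-6))/(484 + L(-12, 14)) = (-153 + 2*(-6))/(484 + 12) = (-153 - 12)/496 = -165*1/496 = -165/496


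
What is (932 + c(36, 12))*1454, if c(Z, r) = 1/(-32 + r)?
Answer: 13550553/10 ≈ 1.3551e+6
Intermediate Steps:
(932 + c(36, 12))*1454 = (932 + 1/(-32 + 12))*1454 = (932 + 1/(-20))*1454 = (932 - 1/20)*1454 = (18639/20)*1454 = 13550553/10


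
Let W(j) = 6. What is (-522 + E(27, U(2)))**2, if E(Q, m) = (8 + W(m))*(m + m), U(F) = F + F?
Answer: 168100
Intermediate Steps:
U(F) = 2*F
E(Q, m) = 28*m (E(Q, m) = (8 + 6)*(m + m) = 14*(2*m) = 28*m)
(-522 + E(27, U(2)))**2 = (-522 + 28*(2*2))**2 = (-522 + 28*4)**2 = (-522 + 112)**2 = (-410)**2 = 168100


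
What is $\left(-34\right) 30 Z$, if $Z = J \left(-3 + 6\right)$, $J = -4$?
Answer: $12240$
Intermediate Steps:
$Z = -12$ ($Z = - 4 \left(-3 + 6\right) = \left(-4\right) 3 = -12$)
$\left(-34\right) 30 Z = \left(-34\right) 30 \left(-12\right) = \left(-1020\right) \left(-12\right) = 12240$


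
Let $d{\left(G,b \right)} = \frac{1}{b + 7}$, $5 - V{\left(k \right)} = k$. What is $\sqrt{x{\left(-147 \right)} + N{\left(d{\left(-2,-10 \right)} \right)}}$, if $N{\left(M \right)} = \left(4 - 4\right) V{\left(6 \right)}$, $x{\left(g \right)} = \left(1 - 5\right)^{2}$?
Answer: $4$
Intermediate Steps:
$x{\left(g \right)} = 16$ ($x{\left(g \right)} = \left(-4\right)^{2} = 16$)
$V{\left(k \right)} = 5 - k$
$d{\left(G,b \right)} = \frac{1}{7 + b}$
$N{\left(M \right)} = 0$ ($N{\left(M \right)} = \left(4 - 4\right) \left(5 - 6\right) = 0 \left(5 - 6\right) = 0 \left(-1\right) = 0$)
$\sqrt{x{\left(-147 \right)} + N{\left(d{\left(-2,-10 \right)} \right)}} = \sqrt{16 + 0} = \sqrt{16} = 4$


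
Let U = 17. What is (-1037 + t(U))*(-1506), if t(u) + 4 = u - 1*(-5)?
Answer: 1534614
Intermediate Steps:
t(u) = 1 + u (t(u) = -4 + (u - 1*(-5)) = -4 + (u + 5) = -4 + (5 + u) = 1 + u)
(-1037 + t(U))*(-1506) = (-1037 + (1 + 17))*(-1506) = (-1037 + 18)*(-1506) = -1019*(-1506) = 1534614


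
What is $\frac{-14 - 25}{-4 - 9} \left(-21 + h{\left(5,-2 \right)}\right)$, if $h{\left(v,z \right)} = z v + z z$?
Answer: $-81$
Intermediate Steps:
$h{\left(v,z \right)} = z^{2} + v z$ ($h{\left(v,z \right)} = v z + z^{2} = z^{2} + v z$)
$\frac{-14 - 25}{-4 - 9} \left(-21 + h{\left(5,-2 \right)}\right) = \frac{-14 - 25}{-4 - 9} \left(-21 - 2 \left(5 - 2\right)\right) = - \frac{39}{-13} \left(-21 - 6\right) = \left(-39\right) \left(- \frac{1}{13}\right) \left(-21 - 6\right) = 3 \left(-27\right) = -81$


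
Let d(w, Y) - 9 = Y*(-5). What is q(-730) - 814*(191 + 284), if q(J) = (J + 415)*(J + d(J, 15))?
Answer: -135910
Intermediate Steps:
d(w, Y) = 9 - 5*Y (d(w, Y) = 9 + Y*(-5) = 9 - 5*Y)
q(J) = (-66 + J)*(415 + J) (q(J) = (J + 415)*(J + (9 - 5*15)) = (415 + J)*(J + (9 - 75)) = (415 + J)*(J - 66) = (415 + J)*(-66 + J) = (-66 + J)*(415 + J))
q(-730) - 814*(191 + 284) = (-27390 + (-730)**2 + 349*(-730)) - 814*(191 + 284) = (-27390 + 532900 - 254770) - 814*475 = 250740 - 386650 = -135910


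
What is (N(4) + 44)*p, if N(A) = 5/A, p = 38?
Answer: 3439/2 ≈ 1719.5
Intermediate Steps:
(N(4) + 44)*p = (5/4 + 44)*38 = (181/4)*38 = 3439/2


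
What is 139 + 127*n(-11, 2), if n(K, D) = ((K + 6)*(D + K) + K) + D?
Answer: 4711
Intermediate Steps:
n(K, D) = D + K + (6 + K)*(D + K) (n(K, D) = ((6 + K)*(D + K) + K) + D = (K + (6 + K)*(D + K)) + D = D + K + (6 + K)*(D + K))
139 + 127*n(-11, 2) = 139 + 127*((-11)² + 7*2 + 7*(-11) + 2*(-11)) = 139 + 127*(121 + 14 - 77 - 22) = 139 + 127*36 = 139 + 4572 = 4711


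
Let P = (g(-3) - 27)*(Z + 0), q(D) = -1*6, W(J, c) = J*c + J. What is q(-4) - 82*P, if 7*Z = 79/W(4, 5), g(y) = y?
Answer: 16111/14 ≈ 1150.8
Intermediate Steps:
W(J, c) = J + J*c
Z = 79/168 (Z = (79/((4*(1 + 5))))/7 = (79/((4*6)))/7 = (79/24)/7 = (79*(1/24))/7 = (1/7)*(79/24) = 79/168 ≈ 0.47024)
q(D) = -6
P = -395/28 (P = (-3 - 27)*(79/168 + 0) = -30*79/168 = -395/28 ≈ -14.107)
q(-4) - 82*P = -6 - 82*(-395/28) = -6 + 16195/14 = 16111/14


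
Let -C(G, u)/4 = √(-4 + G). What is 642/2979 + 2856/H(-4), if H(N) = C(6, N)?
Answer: 214/993 - 357*√2 ≈ -504.66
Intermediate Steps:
C(G, u) = -4*√(-4 + G)
H(N) = -4*√2 (H(N) = -4*√(-4 + 6) = -4*√2)
642/2979 + 2856/H(-4) = 642/2979 + 2856/((-4*√2)) = 642*(1/2979) + 2856*(-√2/8) = 214/993 - 357*√2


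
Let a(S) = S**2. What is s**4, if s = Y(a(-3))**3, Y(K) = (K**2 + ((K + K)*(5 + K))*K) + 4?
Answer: 28804684724554448746801626739611062091841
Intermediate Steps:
Y(K) = 4 + K**2 + 2*K**2*(5 + K) (Y(K) = (K**2 + ((2*K)*(5 + K))*K) + 4 = (K**2 + (2*K*(5 + K))*K) + 4 = (K**2 + 2*K**2*(5 + K)) + 4 = 4 + K**2 + 2*K**2*(5 + K))
s = 13027640977 (s = (4 + 2*((-3)**2)**3 + 11*((-3)**2)**2)**3 = (4 + 2*9**3 + 11*9**2)**3 = (4 + 2*729 + 11*81)**3 = (4 + 1458 + 891)**3 = 2353**3 = 13027640977)
s**4 = 13027640977**4 = 28804684724554448746801626739611062091841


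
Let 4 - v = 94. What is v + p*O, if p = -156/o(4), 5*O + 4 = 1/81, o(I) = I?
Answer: -7951/135 ≈ -58.896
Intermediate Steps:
O = -323/405 (O = -⅘ + (⅕)/81 = -⅘ + (⅕)*(1/81) = -⅘ + 1/405 = -323/405 ≈ -0.79753)
v = -90 (v = 4 - 1*94 = 4 - 94 = -90)
p = -39 (p = -156/4 = -156*¼ = -39)
v + p*O = -90 - 39*(-323/405) = -90 + 4199/135 = -7951/135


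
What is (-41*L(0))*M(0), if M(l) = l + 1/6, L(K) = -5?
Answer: 205/6 ≈ 34.167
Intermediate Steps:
M(l) = ⅙ + l (M(l) = l + ⅙ = ⅙ + l)
(-41*L(0))*M(0) = (-41*(-5))*(⅙ + 0) = 205*(⅙) = 205/6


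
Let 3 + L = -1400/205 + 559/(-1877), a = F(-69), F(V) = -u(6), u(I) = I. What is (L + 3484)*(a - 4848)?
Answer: -1297662719652/76957 ≈ -1.6862e+7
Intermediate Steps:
F(V) = -6 (F(V) = -1*6 = -6)
a = -6
L = -779350/76957 (L = -3 + (-1400/205 + 559/(-1877)) = -3 + (-1400*1/205 + 559*(-1/1877)) = -3 + (-280/41 - 559/1877) = -3 - 548479/76957 = -779350/76957 ≈ -10.127)
(L + 3484)*(a - 4848) = (-779350/76957 + 3484)*(-6 - 4848) = (267338838/76957)*(-4854) = -1297662719652/76957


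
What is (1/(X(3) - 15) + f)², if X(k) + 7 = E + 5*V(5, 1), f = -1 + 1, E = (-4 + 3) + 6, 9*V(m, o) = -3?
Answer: 9/3136 ≈ 0.0028699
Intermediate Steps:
V(m, o) = -⅓ (V(m, o) = (⅑)*(-3) = -⅓)
E = 5 (E = -1 + 6 = 5)
f = 0
X(k) = -11/3 (X(k) = -7 + (5 + 5*(-⅓)) = -7 + (5 - 5/3) = -7 + 10/3 = -11/3)
(1/(X(3) - 15) + f)² = (1/(-11/3 - 15) + 0)² = (1/(-56/3) + 0)² = (-3/56 + 0)² = (-3/56)² = 9/3136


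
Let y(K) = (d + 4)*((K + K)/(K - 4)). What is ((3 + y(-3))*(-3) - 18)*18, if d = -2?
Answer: -4050/7 ≈ -578.57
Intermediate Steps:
y(K) = 4*K/(-4 + K) (y(K) = (-2 + 4)*((K + K)/(K - 4)) = 2*((2*K)/(-4 + K)) = 2*(2*K/(-4 + K)) = 4*K/(-4 + K))
((3 + y(-3))*(-3) - 18)*18 = ((3 + 4*(-3)/(-4 - 3))*(-3) - 18)*18 = ((3 + 4*(-3)/(-7))*(-3) - 18)*18 = ((3 + 4*(-3)*(-1/7))*(-3) - 18)*18 = ((3 + 12/7)*(-3) - 18)*18 = ((33/7)*(-3) - 18)*18 = (-99/7 - 18)*18 = -225/7*18 = -4050/7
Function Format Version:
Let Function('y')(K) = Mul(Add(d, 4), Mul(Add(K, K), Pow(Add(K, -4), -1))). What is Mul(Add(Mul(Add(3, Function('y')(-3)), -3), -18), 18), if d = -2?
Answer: Rational(-4050, 7) ≈ -578.57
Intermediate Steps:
Function('y')(K) = Mul(4, K, Pow(Add(-4, K), -1)) (Function('y')(K) = Mul(Add(-2, 4), Mul(Add(K, K), Pow(Add(K, -4), -1))) = Mul(2, Mul(Mul(2, K), Pow(Add(-4, K), -1))) = Mul(2, Mul(2, K, Pow(Add(-4, K), -1))) = Mul(4, K, Pow(Add(-4, K), -1)))
Mul(Add(Mul(Add(3, Function('y')(-3)), -3), -18), 18) = Mul(Add(Mul(Add(3, Mul(4, -3, Pow(Add(-4, -3), -1))), -3), -18), 18) = Mul(Add(Mul(Add(3, Mul(4, -3, Pow(-7, -1))), -3), -18), 18) = Mul(Add(Mul(Add(3, Mul(4, -3, Rational(-1, 7))), -3), -18), 18) = Mul(Add(Mul(Add(3, Rational(12, 7)), -3), -18), 18) = Mul(Add(Mul(Rational(33, 7), -3), -18), 18) = Mul(Add(Rational(-99, 7), -18), 18) = Mul(Rational(-225, 7), 18) = Rational(-4050, 7)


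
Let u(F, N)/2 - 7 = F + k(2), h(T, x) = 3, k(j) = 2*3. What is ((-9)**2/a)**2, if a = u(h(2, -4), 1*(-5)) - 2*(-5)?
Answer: 729/196 ≈ 3.7194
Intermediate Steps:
k(j) = 6
u(F, N) = 26 + 2*F (u(F, N) = 14 + 2*(F + 6) = 14 + 2*(6 + F) = 14 + (12 + 2*F) = 26 + 2*F)
a = 42 (a = (26 + 2*3) - 2*(-5) = (26 + 6) + 10 = 32 + 10 = 42)
((-9)**2/a)**2 = ((-9)**2/42)**2 = (81*(1/42))**2 = (27/14)**2 = 729/196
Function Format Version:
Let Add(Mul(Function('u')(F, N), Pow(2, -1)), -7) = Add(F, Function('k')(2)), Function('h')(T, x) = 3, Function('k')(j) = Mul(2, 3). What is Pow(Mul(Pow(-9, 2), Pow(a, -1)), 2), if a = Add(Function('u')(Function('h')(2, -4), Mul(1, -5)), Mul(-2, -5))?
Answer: Rational(729, 196) ≈ 3.7194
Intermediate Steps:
Function('k')(j) = 6
Function('u')(F, N) = Add(26, Mul(2, F)) (Function('u')(F, N) = Add(14, Mul(2, Add(F, 6))) = Add(14, Mul(2, Add(6, F))) = Add(14, Add(12, Mul(2, F))) = Add(26, Mul(2, F)))
a = 42 (a = Add(Add(26, Mul(2, 3)), Mul(-2, -5)) = Add(Add(26, 6), 10) = Add(32, 10) = 42)
Pow(Mul(Pow(-9, 2), Pow(a, -1)), 2) = Pow(Mul(Pow(-9, 2), Pow(42, -1)), 2) = Pow(Mul(81, Rational(1, 42)), 2) = Pow(Rational(27, 14), 2) = Rational(729, 196)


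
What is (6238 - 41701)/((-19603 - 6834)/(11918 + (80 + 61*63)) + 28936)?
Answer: -187256461/152782913 ≈ -1.2256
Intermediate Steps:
(6238 - 41701)/((-19603 - 6834)/(11918 + (80 + 61*63)) + 28936) = -35463/(-26437/(11918 + (80 + 3843)) + 28936) = -35463/(-26437/(11918 + 3923) + 28936) = -35463/(-26437/15841 + 28936) = -35463/458348739/15841 = -35463*15841/458348739 = -187256461/152782913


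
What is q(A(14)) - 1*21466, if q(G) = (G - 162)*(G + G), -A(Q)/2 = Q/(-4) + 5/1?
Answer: -20476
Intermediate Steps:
A(Q) = -10 + Q/2 (A(Q) = -2*(Q/(-4) + 5/1) = -2*(Q*(-¼) + 5*1) = -2*(-Q/4 + 5) = -2*(5 - Q/4) = -10 + Q/2)
q(G) = 2*G*(-162 + G) (q(G) = (-162 + G)*(2*G) = 2*G*(-162 + G))
q(A(14)) - 1*21466 = 2*(-10 + (½)*14)*(-162 + (-10 + (½)*14)) - 1*21466 = 2*(-10 + 7)*(-162 + (-10 + 7)) - 21466 = 2*(-3)*(-162 - 3) - 21466 = 2*(-3)*(-165) - 21466 = 990 - 21466 = -20476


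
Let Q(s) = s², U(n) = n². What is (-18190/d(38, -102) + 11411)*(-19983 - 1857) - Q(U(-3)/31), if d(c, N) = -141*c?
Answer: -213934277749453/858173 ≈ -2.4929e+8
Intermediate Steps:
(-18190/d(38, -102) + 11411)*(-19983 - 1857) - Q(U(-3)/31) = (-18190/((-141*38)) + 11411)*(-19983 - 1857) - ((-3)²/31)² = (-18190/(-5358) + 11411)*(-21840) - (9*(1/31))² = (-18190*(-1/5358) + 11411)*(-21840) - (9/31)² = (9095/2679 + 11411)*(-21840) - 1*81/961 = (30579164/2679)*(-21840) - 81/961 = -222616313920/893 - 81/961 = -213934277749453/858173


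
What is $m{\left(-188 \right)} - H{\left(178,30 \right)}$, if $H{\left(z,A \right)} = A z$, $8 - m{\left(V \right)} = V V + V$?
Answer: $-40488$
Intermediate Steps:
$m{\left(V \right)} = 8 - V - V^{2}$ ($m{\left(V \right)} = 8 - \left(V V + V\right) = 8 - \left(V^{2} + V\right) = 8 - \left(V + V^{2}\right) = 8 - V - V^{2}$)
$m{\left(-188 \right)} - H{\left(178,30 \right)} = \left(8 - -188 - \left(-188\right)^{2}\right) - 30 \cdot 178 = \left(8 + 188 - 35344\right) - 5340 = -35148 - 5340 = -40488$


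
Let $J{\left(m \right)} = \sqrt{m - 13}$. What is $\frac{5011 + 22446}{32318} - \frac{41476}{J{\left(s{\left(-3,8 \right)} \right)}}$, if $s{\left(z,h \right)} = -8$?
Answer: $\frac{27457}{32318} + \frac{41476 i \sqrt{21}}{21} \approx 0.84959 + 9050.8 i$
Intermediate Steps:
$J{\left(m \right)} = \sqrt{-13 + m}$
$\frac{5011 + 22446}{32318} - \frac{41476}{J{\left(s{\left(-3,8 \right)} \right)}} = \frac{5011 + 22446}{32318} - \frac{41476}{\sqrt{-13 - 8}} = 27457 \cdot \frac{1}{32318} - \frac{41476}{\sqrt{-21}} = \frac{27457}{32318} - \frac{41476}{i \sqrt{21}} = \frac{27457}{32318} - 41476 \left(- \frac{i \sqrt{21}}{21}\right) = \frac{27457}{32318} + \frac{41476 i \sqrt{21}}{21}$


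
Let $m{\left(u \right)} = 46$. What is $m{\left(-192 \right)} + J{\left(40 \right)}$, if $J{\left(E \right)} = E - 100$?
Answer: $-14$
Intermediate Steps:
$J{\left(E \right)} = -100 + E$
$m{\left(-192 \right)} + J{\left(40 \right)} = 46 + \left(-100 + 40\right) = 46 - 60 = -14$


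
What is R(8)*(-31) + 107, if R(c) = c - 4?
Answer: -17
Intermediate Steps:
R(c) = -4 + c
R(8)*(-31) + 107 = (-4 + 8)*(-31) + 107 = 4*(-31) + 107 = -124 + 107 = -17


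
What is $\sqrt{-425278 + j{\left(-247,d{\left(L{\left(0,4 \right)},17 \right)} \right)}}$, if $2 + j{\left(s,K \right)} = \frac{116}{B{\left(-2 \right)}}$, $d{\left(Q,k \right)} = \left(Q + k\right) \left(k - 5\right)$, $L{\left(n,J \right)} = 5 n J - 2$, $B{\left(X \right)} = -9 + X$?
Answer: $\frac{2 i \sqrt{12865039}}{11} \approx 652.14 i$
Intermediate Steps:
$L{\left(n,J \right)} = -2 + 5 J n$ ($L{\left(n,J \right)} = 5 J n - 2 = -2 + 5 J n$)
$d{\left(Q,k \right)} = \left(-5 + k\right) \left(Q + k\right)$ ($d{\left(Q,k \right)} = \left(Q + k\right) \left(-5 + k\right) = \left(-5 + k\right) \left(Q + k\right)$)
$j{\left(s,K \right)} = - \frac{138}{11}$ ($j{\left(s,K \right)} = -2 + \frac{116}{-9 - 2} = -2 + \frac{116}{-11} = -2 + 116 \left(- \frac{1}{11}\right) = -2 - \frac{116}{11} = - \frac{138}{11}$)
$\sqrt{-425278 + j{\left(-247,d{\left(L{\left(0,4 \right)},17 \right)} \right)}} = \sqrt{-425278 - \frac{138}{11}} = \sqrt{- \frac{4678196}{11}} = \frac{2 i \sqrt{12865039}}{11}$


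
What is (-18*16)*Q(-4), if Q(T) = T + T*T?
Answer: -3456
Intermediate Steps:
Q(T) = T + T²
(-18*16)*Q(-4) = (-18*16)*(-4*(1 - 4)) = -(-1152)*(-3) = -288*12 = -3456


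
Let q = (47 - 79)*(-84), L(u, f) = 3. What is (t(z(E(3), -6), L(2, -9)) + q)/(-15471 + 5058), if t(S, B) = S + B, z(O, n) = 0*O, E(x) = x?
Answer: -23/89 ≈ -0.25843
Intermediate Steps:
z(O, n) = 0
t(S, B) = B + S
q = 2688 (q = -32*(-84) = 2688)
(t(z(E(3), -6), L(2, -9)) + q)/(-15471 + 5058) = ((3 + 0) + 2688)/(-15471 + 5058) = (3 + 2688)/(-10413) = 2691*(-1/10413) = -23/89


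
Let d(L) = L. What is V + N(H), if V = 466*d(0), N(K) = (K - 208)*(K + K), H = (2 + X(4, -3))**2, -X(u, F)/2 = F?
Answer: -18432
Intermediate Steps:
X(u, F) = -2*F
H = 64 (H = (2 - 2*(-3))**2 = (2 + 6)**2 = 8**2 = 64)
N(K) = 2*K*(-208 + K) (N(K) = (-208 + K)*(2*K) = 2*K*(-208 + K))
V = 0 (V = 466*0 = 0)
V + N(H) = 0 + 2*64*(-208 + 64) = 0 + 2*64*(-144) = 0 - 18432 = -18432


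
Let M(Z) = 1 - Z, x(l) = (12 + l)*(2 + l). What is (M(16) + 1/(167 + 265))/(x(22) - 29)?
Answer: -6479/339984 ≈ -0.019057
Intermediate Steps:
x(l) = (2 + l)*(12 + l)
(M(16) + 1/(167 + 265))/(x(22) - 29) = ((1 - 1*16) + 1/(167 + 265))/((24 + 22**2 + 14*22) - 29) = ((1 - 16) + 1/432)/((24 + 484 + 308) - 29) = (-15 + 1/432)/(816 - 29) = -6479/432/787 = -6479/432*1/787 = -6479/339984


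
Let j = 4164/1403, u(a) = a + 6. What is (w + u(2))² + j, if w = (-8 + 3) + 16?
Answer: 510647/1403 ≈ 363.97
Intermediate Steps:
u(a) = 6 + a
w = 11 (w = -5 + 16 = 11)
j = 4164/1403 (j = 4164*(1/1403) = 4164/1403 ≈ 2.9679)
(w + u(2))² + j = (11 + (6 + 2))² + 4164/1403 = (11 + 8)² + 4164/1403 = 19² + 4164/1403 = 361 + 4164/1403 = 510647/1403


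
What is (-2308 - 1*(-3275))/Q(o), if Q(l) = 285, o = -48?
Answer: 967/285 ≈ 3.3930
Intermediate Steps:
(-2308 - 1*(-3275))/Q(o) = (-2308 - 1*(-3275))/285 = (-2308 + 3275)*(1/285) = 967*(1/285) = 967/285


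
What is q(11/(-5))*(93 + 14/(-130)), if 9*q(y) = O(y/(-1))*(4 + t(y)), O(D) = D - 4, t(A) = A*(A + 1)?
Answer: -1002308/8125 ≈ -123.36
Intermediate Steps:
t(A) = A*(1 + A)
O(D) = -4 + D
q(y) = (-4 - y)*(4 + y*(1 + y))/9 (q(y) = ((-4 + y/(-1))*(4 + y*(1 + y)))/9 = ((-4 + y*(-1))*(4 + y*(1 + y)))/9 = ((-4 - y)*(4 + y*(1 + y)))/9 = (-4 - y)*(4 + y*(1 + y))/9)
q(11/(-5))*(93 + 14/(-130)) = (-(4 + 11/(-5))*(4 + (11/(-5))*(1 + 11/(-5)))/9)*(93 + 14/(-130)) = (-(4 + 11*(-⅕))*(4 + (11*(-⅕))*(1 + 11*(-⅕)))/9)*(93 + 14*(-1/130)) = (-(4 - 11/5)*(4 - 11*(1 - 11/5)/5)/9)*(93 - 7/65) = -⅑*9/5*(4 - 11/5*(-6/5))*(6038/65) = -⅑*9/5*(4 + 66/25)*(6038/65) = -⅑*9/5*166/25*(6038/65) = -166/125*6038/65 = -1002308/8125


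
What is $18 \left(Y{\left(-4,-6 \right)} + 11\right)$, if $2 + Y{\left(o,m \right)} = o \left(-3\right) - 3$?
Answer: $324$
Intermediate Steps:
$Y{\left(o,m \right)} = -5 - 3 o$ ($Y{\left(o,m \right)} = -2 + \left(o \left(-3\right) - 3\right) = -2 - \left(3 + 3 o\right) = -5 - 3 o$)
$18 \left(Y{\left(-4,-6 \right)} + 11\right) = 18 \left(\left(-5 - -12\right) + 11\right) = 18 \left(\left(-5 + 12\right) + 11\right) = 18 \left(7 + 11\right) = 18 \cdot 18 = 324$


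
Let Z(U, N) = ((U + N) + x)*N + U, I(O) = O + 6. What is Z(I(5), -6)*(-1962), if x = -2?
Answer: 13734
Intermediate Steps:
I(O) = 6 + O
Z(U, N) = U + N*(-2 + N + U) (Z(U, N) = ((U + N) - 2)*N + U = ((N + U) - 2)*N + U = (-2 + N + U)*N + U = N*(-2 + N + U) + U = U + N*(-2 + N + U))
Z(I(5), -6)*(-1962) = ((6 + 5) + (-6)**2 - 2*(-6) - 6*(6 + 5))*(-1962) = (11 + 36 + 12 - 6*11)*(-1962) = (11 + 36 + 12 - 66)*(-1962) = -7*(-1962) = 13734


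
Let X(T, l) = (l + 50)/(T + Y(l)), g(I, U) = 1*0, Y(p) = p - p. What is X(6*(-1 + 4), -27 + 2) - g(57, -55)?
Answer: 25/18 ≈ 1.3889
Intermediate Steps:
Y(p) = 0
g(I, U) = 0
X(T, l) = (50 + l)/T (X(T, l) = (l + 50)/(T + 0) = (50 + l)/T)
X(6*(-1 + 4), -27 + 2) - g(57, -55) = (50 + (-27 + 2))/((6*(-1 + 4))) - 1*0 = (50 - 25)/((6*3)) + 0 = 25/18 + 0 = 25/18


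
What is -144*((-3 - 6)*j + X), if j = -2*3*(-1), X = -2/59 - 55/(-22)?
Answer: 437832/59 ≈ 7420.9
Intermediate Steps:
X = 291/118 (X = -2*1/59 - 55*(-1/22) = -2/59 + 5/2 = 291/118 ≈ 2.4661)
j = 6 (j = -6*(-1) = 6)
-144*((-3 - 6)*j + X) = -144*((-3 - 6)*6 + 291/118) = -144*(-9*6 + 291/118) = -144*(-54 + 291/118) = -144*(-6081/118) = 437832/59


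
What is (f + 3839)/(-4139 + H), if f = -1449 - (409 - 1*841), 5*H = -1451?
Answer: -7055/11073 ≈ -0.63714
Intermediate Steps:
H = -1451/5 (H = (1/5)*(-1451) = -1451/5 ≈ -290.20)
f = -1017 (f = -1449 - (409 - 841) = -1449 - 1*(-432) = -1449 + 432 = -1017)
(f + 3839)/(-4139 + H) = (-1017 + 3839)/(-4139 - 1451/5) = 2822/(-22146/5) = 2822*(-5/22146) = -7055/11073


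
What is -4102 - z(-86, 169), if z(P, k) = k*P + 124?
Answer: 10308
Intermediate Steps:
z(P, k) = 124 + P*k (z(P, k) = P*k + 124 = 124 + P*k)
-4102 - z(-86, 169) = -4102 - (124 - 86*169) = -4102 - (124 - 14534) = -4102 - 1*(-14410) = -4102 + 14410 = 10308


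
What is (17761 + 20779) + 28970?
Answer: 67510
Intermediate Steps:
(17761 + 20779) + 28970 = 38540 + 28970 = 67510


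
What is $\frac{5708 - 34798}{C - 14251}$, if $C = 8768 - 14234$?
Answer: $\frac{29090}{19717} \approx 1.4754$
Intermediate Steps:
$C = -5466$
$\frac{5708 - 34798}{C - 14251} = \frac{5708 - 34798}{-5466 - 14251} = - \frac{29090}{-19717} = \left(-29090\right) \left(- \frac{1}{19717}\right) = \frac{29090}{19717}$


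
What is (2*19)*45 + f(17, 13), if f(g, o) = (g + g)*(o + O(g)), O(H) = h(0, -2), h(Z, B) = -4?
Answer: 2016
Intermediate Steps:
O(H) = -4
f(g, o) = 2*g*(-4 + o) (f(g, o) = (g + g)*(o - 4) = (2*g)*(-4 + o) = 2*g*(-4 + o))
(2*19)*45 + f(17, 13) = (2*19)*45 + 2*17*(-4 + 13) = 38*45 + 2*17*9 = 1710 + 306 = 2016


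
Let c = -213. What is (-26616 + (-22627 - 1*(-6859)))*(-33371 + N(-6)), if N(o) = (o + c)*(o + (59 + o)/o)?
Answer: 1276712040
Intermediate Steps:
N(o) = (-213 + o)*(o + (59 + o)/o) (N(o) = (o - 213)*(o + (59 + o)/o) = (-213 + o)*(o + (59 + o)/o))
(-26616 + (-22627 - 1*(-6859)))*(-33371 + N(-6)) = (-26616 + (-22627 - 1*(-6859)))*(-33371 + (-154 + (-6)² - 12567/(-6) - 212*(-6))) = (-26616 + (-22627 + 6859))*(-33371 + (-154 + 36 - 12567*(-⅙) + 1272)) = (-26616 - 15768)*(-33371 + (-154 + 36 + 4189/2 + 1272)) = -42384*(-33371 + 6497/2) = -42384*(-60245/2) = 1276712040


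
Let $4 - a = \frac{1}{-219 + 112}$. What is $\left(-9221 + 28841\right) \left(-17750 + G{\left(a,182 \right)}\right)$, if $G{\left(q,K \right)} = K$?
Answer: $-344684160$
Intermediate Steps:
$a = \frac{429}{107}$ ($a = 4 - \frac{1}{-219 + 112} = 4 - \frac{1}{-107} = 4 - - \frac{1}{107} = 4 + \frac{1}{107} = \frac{429}{107} \approx 4.0093$)
$\left(-9221 + 28841\right) \left(-17750 + G{\left(a,182 \right)}\right) = \left(-9221 + 28841\right) \left(-17750 + 182\right) = 19620 \left(-17568\right) = -344684160$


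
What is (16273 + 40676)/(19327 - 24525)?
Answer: -56949/5198 ≈ -10.956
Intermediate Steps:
(16273 + 40676)/(19327 - 24525) = 56949/(-5198) = 56949*(-1/5198) = -56949/5198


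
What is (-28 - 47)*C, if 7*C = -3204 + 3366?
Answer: -12150/7 ≈ -1735.7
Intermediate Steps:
C = 162/7 (C = (-3204 + 3366)/7 = (1/7)*162 = 162/7 ≈ 23.143)
(-28 - 47)*C = (-28 - 47)*(162/7) = -75*162/7 = -12150/7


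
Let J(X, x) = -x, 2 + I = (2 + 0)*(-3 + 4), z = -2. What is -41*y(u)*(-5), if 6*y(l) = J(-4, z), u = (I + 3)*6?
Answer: 205/3 ≈ 68.333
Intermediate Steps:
I = 0 (I = -2 + (2 + 0)*(-3 + 4) = -2 + 2*1 = -2 + 2 = 0)
u = 18 (u = (0 + 3)*6 = 3*6 = 18)
y(l) = ⅓ (y(l) = (-1*(-2))/6 = (⅙)*2 = ⅓)
-41*y(u)*(-5) = -41*⅓*(-5) = -41/3*(-5) = 205/3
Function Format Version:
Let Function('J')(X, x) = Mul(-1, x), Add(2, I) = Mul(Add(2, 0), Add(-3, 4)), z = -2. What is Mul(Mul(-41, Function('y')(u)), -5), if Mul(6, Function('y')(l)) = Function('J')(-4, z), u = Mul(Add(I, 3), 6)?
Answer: Rational(205, 3) ≈ 68.333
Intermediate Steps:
I = 0 (I = Add(-2, Mul(Add(2, 0), Add(-3, 4))) = Add(-2, Mul(2, 1)) = Add(-2, 2) = 0)
u = 18 (u = Mul(Add(0, 3), 6) = Mul(3, 6) = 18)
Function('y')(l) = Rational(1, 3) (Function('y')(l) = Mul(Rational(1, 6), Mul(-1, -2)) = Mul(Rational(1, 6), 2) = Rational(1, 3))
Mul(Mul(-41, Function('y')(u)), -5) = Mul(Mul(-41, Rational(1, 3)), -5) = Mul(Rational(-41, 3), -5) = Rational(205, 3)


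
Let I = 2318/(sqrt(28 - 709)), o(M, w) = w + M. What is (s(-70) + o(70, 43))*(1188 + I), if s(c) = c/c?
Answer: 135432 - 88084*I*sqrt(681)/227 ≈ 1.3543e+5 - 10126.0*I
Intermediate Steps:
s(c) = 1
o(M, w) = M + w
I = -2318*I*sqrt(681)/681 (I = 2318/(sqrt(-681)) = 2318/((I*sqrt(681))) = 2318*(-I*sqrt(681)/681) = -2318*I*sqrt(681)/681 ≈ -88.826*I)
(s(-70) + o(70, 43))*(1188 + I) = (1 + (70 + 43))*(1188 - 2318*I*sqrt(681)/681) = (1 + 113)*(1188 - 2318*I*sqrt(681)/681) = 114*(1188 - 2318*I*sqrt(681)/681) = 135432 - 88084*I*sqrt(681)/227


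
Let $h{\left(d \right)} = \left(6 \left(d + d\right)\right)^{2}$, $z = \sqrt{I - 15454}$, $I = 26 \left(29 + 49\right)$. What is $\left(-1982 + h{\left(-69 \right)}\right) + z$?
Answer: $683602 + 7 i \sqrt{274} \approx 6.836 \cdot 10^{5} + 115.87 i$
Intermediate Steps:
$I = 2028$ ($I = 26 \cdot 78 = 2028$)
$z = 7 i \sqrt{274}$ ($z = \sqrt{2028 - 15454} = \sqrt{-13426} = 7 i \sqrt{274} \approx 115.87 i$)
$h{\left(d \right)} = 144 d^{2}$ ($h{\left(d \right)} = \left(6 \cdot 2 d\right)^{2} = \left(12 d\right)^{2} = 144 d^{2}$)
$\left(-1982 + h{\left(-69 \right)}\right) + z = \left(-1982 + 144 \left(-69\right)^{2}\right) + 7 i \sqrt{274} = \left(-1982 + 144 \cdot 4761\right) + 7 i \sqrt{274} = \left(-1982 + 685584\right) + 7 i \sqrt{274} = 683602 + 7 i \sqrt{274}$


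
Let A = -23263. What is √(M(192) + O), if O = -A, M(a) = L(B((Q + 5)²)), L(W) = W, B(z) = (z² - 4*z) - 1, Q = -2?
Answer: √23307 ≈ 152.67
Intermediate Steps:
B(z) = -1 + z² - 4*z
M(a) = 44 (M(a) = -1 + ((-2 + 5)²)² - 4*(-2 + 5)² = -1 + (3²)² - 4*3² = -1 + 9² - 4*9 = -1 + 81 - 36 = 44)
O = 23263 (O = -1*(-23263) = 23263)
√(M(192) + O) = √(44 + 23263) = √23307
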